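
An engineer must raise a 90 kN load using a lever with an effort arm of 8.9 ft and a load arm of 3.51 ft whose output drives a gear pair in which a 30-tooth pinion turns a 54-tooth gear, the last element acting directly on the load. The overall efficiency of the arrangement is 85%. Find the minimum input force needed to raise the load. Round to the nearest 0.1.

23.2 kN

Lever MA = effort arm / load arm = 8.9/3.51 = 2.5356.
Gear pair MA = 54/30 = 1.8.
Combined ideal MA = 2.5356 × 1.8 = 4.5641.
Actual MA = 4.5641 × 0.85 = 3.8795.
Effort = load / actual MA = 90 / 3.8795 = 23.199 kN.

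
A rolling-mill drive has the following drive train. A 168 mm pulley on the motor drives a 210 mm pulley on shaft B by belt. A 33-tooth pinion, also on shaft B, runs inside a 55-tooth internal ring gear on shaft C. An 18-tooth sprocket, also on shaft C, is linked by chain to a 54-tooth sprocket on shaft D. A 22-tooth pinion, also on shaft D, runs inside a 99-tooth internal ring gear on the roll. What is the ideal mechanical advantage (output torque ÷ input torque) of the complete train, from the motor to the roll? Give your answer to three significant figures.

28.1

Each stage contributes driven/driver: belt 210/168 = 1.25, internal gear 55/33 = 1.6667, chain 54/18 = 3, internal gear 99/22 = 4.5.
Overall: 1.25 × 1.6667 × 3 × 4.5 = 28.125.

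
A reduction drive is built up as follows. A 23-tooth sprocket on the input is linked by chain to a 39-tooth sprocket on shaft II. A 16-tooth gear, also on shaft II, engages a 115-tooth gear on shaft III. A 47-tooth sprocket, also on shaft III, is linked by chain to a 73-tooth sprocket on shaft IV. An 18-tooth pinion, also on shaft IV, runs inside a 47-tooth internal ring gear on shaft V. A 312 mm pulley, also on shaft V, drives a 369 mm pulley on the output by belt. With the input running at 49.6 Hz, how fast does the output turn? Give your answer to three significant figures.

chain 39/23 = 1.6957 → 49.6/1.6957 = 29.251 Hz
gear mesh 115/16 = 7.1875 → 29.251/7.1875 = 4.0697 Hz
chain 73/47 = 1.5532 → 4.0697/1.5532 = 2.6202 Hz
internal gear 47/18 = 2.6111 → 2.6202/2.6111 = 1.0035 Hz
belt 369/312 = 1.1827 → 1.0035/1.1827 = 0.84849 Hz

0.848 Hz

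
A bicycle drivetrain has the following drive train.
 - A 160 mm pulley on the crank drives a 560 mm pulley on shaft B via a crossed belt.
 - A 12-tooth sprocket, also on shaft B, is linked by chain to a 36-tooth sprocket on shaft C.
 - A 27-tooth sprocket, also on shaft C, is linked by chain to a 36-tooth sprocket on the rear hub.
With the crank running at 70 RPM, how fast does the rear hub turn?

5 RPM

the crank → shaft B (belt, 560/160): 70 ÷ 3.5 = 20 RPM
shaft B → shaft C (chain, 36/12): 20 ÷ 3 = 6.6667 RPM
shaft C → the rear hub (chain, 36/27): 6.6667 ÷ 1.3333 = 5 RPM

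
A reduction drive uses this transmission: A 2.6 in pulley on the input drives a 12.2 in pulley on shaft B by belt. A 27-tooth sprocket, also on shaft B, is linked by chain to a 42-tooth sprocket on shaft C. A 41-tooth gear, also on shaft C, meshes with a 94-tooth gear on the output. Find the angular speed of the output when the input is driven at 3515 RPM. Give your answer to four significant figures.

belt 12.2/2.6 = 4.6923 → 3515/4.6923 = 749.1 RPM
chain 42/27 = 1.5556 → 749.1/1.5556 = 481.56 RPM
gear mesh 94/41 = 2.2927 → 481.56/2.2927 = 210.04 RPM

210.0 RPM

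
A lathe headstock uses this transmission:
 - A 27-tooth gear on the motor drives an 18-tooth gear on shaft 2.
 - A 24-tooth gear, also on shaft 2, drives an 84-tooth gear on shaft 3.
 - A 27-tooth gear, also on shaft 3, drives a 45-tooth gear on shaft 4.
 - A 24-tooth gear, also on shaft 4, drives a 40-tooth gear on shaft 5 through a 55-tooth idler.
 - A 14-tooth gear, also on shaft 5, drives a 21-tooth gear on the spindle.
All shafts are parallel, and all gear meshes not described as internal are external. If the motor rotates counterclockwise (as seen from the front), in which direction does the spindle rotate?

the motor → shaft 2: external mesh, 1 reversal → CW.
shaft 2 → shaft 3: external mesh, 1 reversal → CCW.
shaft 3 → shaft 4: external mesh, 1 reversal → CW.
shaft 4 → shaft 5: driver → idler → driven is 2 external meshes, 2 reversals → CW.
shaft 5 → the spindle: external mesh, 1 reversal → CCW.
6 reversals in total — an even number — so the spindle turns the same way as the motor.

counterclockwise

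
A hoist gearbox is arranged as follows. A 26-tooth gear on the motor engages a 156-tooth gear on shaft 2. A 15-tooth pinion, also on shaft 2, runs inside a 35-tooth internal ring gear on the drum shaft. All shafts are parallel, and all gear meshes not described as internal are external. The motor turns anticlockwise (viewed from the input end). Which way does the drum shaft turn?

the motor → shaft 2: external mesh, 1 reversal → CW.
shaft 2 → the drum shaft: internal mesh, same direction → CW.
1 reversal in total — an odd number — so the drum shaft turns opposite to the motor.

clockwise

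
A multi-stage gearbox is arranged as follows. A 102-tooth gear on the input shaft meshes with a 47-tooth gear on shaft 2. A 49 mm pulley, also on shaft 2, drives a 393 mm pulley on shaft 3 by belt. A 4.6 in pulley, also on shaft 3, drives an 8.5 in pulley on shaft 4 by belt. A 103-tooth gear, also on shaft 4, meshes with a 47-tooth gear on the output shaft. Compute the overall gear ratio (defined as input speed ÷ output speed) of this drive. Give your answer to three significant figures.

3.12

Each stage contributes driven/driver: gear mesh 47/102 = 0.46078, belt 393/49 = 8.0204, belt 8.5/4.6 = 1.8478, gear mesh 47/103 = 0.45631.
Overall: 0.46078 × 8.0204 × 1.8478 × 0.45631 = 3.1161.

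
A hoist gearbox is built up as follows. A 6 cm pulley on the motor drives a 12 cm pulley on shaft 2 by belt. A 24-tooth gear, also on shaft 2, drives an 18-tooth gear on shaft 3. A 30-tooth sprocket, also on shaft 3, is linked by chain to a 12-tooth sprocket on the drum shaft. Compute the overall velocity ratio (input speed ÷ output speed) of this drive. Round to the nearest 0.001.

Each stage contributes driven/driver: belt 12/6 = 2, gear mesh 18/24 = 0.75, chain 12/30 = 0.4.
Overall: 2 × 0.75 × 0.4 = 0.6.

0.600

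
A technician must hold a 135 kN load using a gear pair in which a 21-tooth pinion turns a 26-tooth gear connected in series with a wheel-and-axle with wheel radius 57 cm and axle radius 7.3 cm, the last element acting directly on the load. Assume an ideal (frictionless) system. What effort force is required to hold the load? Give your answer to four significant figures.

13.96 kN

Gear pair MA = 26/21 = 1.2381.
Wheel-and-axle MA = R/r = 57/7.3 = 7.8082.
Combined ideal MA = 1.2381 × 7.8082 = 9.6673.
Effort = load / MA = 135 / 9.6673 = 13.965 kN.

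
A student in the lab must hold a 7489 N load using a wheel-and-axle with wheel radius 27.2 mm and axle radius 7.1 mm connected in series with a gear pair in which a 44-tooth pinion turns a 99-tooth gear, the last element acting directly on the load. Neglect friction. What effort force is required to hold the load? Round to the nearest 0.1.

868.8 N

Wheel-and-axle MA = R/r = 27.2/7.1 = 3.831.
Gear pair MA = 99/44 = 2.25.
Combined ideal MA = 3.831 × 2.25 = 8.6197.
Effort = load / MA = 7489 / 8.6197 = 868.82 N.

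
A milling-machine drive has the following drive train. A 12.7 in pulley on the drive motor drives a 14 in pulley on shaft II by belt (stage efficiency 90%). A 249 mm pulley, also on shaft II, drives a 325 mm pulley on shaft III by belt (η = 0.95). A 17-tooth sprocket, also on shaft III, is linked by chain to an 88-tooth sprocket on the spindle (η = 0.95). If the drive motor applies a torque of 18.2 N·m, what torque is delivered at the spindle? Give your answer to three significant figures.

Belt: ratio = 14/12.7 = 1.1024; torque at shaft II = 18.2 × 1.1024 × 0.90 = 18.057 N·m.
Belt: ratio = 325/249 = 1.3052; torque at shaft III = 18.057 × 1.3052 × 0.95 = 22.39 N·m.
Chain: ratio = 88/17 = 5.1765; torque at the spindle = 22.39 × 5.1765 × 0.95 = 110.1 N·m.

110 N·m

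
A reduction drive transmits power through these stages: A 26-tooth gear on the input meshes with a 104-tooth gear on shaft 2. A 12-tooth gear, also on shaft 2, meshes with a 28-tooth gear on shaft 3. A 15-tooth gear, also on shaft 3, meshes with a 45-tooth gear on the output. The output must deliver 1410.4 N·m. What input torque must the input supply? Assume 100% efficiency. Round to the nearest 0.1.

50.4 N·m

Overall ratio R = 4 × 2.3333 × 3 = 28.
Input torque = output torque / R = 1410.4 / 28 = 50.371 N·m.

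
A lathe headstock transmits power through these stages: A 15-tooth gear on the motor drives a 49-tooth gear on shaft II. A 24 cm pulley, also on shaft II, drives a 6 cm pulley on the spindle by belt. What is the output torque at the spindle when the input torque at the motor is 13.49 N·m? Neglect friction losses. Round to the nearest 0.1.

After the gear mesh (49/15): 13.49 × 3.2667 = 44.067 N·m
After the belt (6/24): 44.067 × 0.25 = 11.017 N·m

11.0 N·m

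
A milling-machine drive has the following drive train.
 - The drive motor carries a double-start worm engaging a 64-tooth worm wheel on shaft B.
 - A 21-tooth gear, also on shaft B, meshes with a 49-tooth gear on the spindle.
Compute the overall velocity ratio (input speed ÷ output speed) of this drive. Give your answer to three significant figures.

Each stage contributes driven/driver: worm 64/2 = 32, gear mesh 49/21 = 2.3333.
Overall: 32 × 2.3333 = 74.667.

74.7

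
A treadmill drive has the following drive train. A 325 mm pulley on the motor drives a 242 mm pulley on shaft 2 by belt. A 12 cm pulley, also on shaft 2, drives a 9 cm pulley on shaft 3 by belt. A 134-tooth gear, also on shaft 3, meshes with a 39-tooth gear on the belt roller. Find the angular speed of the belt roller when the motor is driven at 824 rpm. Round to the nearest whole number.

5070 rpm

Belt: ratio = 242/325 = 0.74462, so shaft 2 turns at 824 / 0.74462 = 1106.6 rpm.
Belt: ratio = 9/12 = 0.75, so shaft 3 turns at 1106.6 / 0.75 = 1475.5 rpm.
Gear mesh: ratio = 39/134 = 0.29104, so the belt roller turns at 1475.5 / 0.29104 = 5069.6 rpm.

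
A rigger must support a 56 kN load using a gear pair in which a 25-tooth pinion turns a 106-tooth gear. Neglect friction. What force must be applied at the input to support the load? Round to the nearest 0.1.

Gear pair MA = 106/25 = 4.24.
Effort = load / MA = 56 / 4.24 = 13.208 kN.

13.2 kN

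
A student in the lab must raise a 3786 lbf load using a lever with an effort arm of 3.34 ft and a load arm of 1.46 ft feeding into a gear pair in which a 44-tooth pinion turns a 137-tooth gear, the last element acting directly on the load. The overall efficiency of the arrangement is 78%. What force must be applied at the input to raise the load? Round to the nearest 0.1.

681.4 lbf

Lever MA = effort arm / load arm = 3.34/1.46 = 2.2877.
Gear pair MA = 137/44 = 3.1136.
Combined ideal MA = 2.2877 × 3.1136 = 7.123.
Actual MA = 7.123 × 0.78 = 5.5559.
Effort = load / actual MA = 3786 / 5.5559 = 681.44 lbf.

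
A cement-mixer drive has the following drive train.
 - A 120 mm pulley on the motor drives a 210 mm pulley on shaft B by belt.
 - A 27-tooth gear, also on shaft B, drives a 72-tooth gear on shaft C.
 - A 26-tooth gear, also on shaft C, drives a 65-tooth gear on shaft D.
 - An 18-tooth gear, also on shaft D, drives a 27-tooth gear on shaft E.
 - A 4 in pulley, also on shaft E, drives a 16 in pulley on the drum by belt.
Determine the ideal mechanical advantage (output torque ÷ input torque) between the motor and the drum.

Each stage contributes driven/driver: belt 210/120 = 1.75, gear mesh 72/27 = 2.6667, gear mesh 65/26 = 2.5, gear mesh 27/18 = 1.5, belt 16/4 = 4.
Overall: 1.75 × 2.6667 × 2.5 × 1.5 × 4 = 70.

70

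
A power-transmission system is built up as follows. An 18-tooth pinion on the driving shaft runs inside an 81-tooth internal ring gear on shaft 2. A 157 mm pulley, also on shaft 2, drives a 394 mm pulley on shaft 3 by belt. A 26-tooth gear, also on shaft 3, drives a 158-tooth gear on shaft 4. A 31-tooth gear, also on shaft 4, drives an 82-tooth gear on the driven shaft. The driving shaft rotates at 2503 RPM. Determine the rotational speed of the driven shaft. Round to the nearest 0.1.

13.8 RPM

Internal gear: ratio = 81/18 = 4.5, so shaft 2 turns at 2503 / 4.5 = 556.22 RPM.
Belt: ratio = 394/157 = 2.5096, so shaft 3 turns at 556.22 / 2.5096 = 221.64 RPM.
Gear mesh: ratio = 158/26 = 6.0769, so shaft 4 turns at 221.64 / 6.0769 = 36.473 RPM.
Gear mesh: ratio = 82/31 = 2.6452, so the driven shaft turns at 36.473 / 2.6452 = 13.788 RPM.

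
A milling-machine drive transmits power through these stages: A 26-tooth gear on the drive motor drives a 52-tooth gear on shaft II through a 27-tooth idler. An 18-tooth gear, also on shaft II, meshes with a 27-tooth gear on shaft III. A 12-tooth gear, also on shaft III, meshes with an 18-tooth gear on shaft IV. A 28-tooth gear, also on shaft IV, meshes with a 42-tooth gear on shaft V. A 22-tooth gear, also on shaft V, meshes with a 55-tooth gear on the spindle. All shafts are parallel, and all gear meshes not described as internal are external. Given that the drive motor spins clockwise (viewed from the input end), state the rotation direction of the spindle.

clockwise

the drive motor → shaft II: driver → idler → driven is 2 external meshes, 2 reversals → CW.
shaft II → shaft III: external mesh, 1 reversal → CCW.
shaft III → shaft IV: external mesh, 1 reversal → CW.
shaft IV → shaft V: external mesh, 1 reversal → CCW.
shaft V → the spindle: external mesh, 1 reversal → CW.
6 reversals in total — an even number — so the spindle turns the same way as the drive motor.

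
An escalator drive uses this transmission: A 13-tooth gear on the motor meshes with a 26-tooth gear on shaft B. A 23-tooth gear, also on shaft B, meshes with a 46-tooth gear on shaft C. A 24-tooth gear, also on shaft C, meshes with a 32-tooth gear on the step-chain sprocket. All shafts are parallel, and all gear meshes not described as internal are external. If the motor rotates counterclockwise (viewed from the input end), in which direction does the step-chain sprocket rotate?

clockwise

the motor → shaft B: external mesh, 1 reversal → CW.
shaft B → shaft C: external mesh, 1 reversal → CCW.
shaft C → the step-chain sprocket: external mesh, 1 reversal → CW.
3 reversals in total — an odd number — so the step-chain sprocket turns opposite to the motor.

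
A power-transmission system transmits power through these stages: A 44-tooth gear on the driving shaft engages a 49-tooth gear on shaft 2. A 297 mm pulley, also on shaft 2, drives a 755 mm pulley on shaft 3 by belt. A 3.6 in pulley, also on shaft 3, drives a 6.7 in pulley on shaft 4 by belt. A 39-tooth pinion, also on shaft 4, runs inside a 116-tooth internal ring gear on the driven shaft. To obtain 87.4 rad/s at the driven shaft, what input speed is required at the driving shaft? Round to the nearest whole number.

1370 rad/s

Overall ratio R = 1.1136 × 2.5421 × 1.8611 × 2.9744 = 15.671.
Required input speed = output speed × R = 87.4 × 15.671 = 1369.7 rad/s.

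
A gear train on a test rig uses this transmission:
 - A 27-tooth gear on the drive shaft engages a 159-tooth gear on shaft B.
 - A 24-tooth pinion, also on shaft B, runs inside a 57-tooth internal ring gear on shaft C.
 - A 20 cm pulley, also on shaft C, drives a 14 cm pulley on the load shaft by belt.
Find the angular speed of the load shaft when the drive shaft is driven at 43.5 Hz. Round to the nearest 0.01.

4.44 Hz

Gear mesh: ratio = 159/27 = 5.8889, so shaft B turns at 43.5 / 5.8889 = 7.3868 Hz.
Internal gear: ratio = 57/24 = 2.375, so shaft C turns at 7.3868 / 2.375 = 3.1102 Hz.
Belt: ratio = 14/20 = 0.7, so the load shaft turns at 3.1102 / 0.7 = 4.4432 Hz.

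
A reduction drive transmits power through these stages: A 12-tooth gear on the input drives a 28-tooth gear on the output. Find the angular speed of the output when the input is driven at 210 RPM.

gear mesh 28/12 = 2.3333 → 210/2.3333 = 90 RPM

90 RPM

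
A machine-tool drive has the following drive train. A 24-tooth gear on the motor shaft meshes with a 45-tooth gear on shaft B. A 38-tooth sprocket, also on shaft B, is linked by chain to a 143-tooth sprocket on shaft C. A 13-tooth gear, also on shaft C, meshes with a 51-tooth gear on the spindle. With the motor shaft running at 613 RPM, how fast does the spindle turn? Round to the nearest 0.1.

the motor shaft → shaft B (gear mesh, 45/24): 613 ÷ 1.875 = 326.93 RPM
shaft B → shaft C (chain, 143/38): 326.93 ÷ 3.7632 = 86.877 RPM
shaft C → the spindle (gear mesh, 51/13): 86.877 ÷ 3.9231 = 22.145 RPM

22.1 RPM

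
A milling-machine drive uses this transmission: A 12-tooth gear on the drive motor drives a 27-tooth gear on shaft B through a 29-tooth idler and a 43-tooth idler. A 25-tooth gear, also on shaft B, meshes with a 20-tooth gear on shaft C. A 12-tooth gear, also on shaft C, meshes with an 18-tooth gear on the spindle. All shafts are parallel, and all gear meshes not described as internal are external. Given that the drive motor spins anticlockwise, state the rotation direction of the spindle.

the drive motor → shaft B: driver → idler → idler → driven is 3 external meshes, 3 reversals → CW.
shaft B → shaft C: external mesh, 1 reversal → CCW.
shaft C → the spindle: external mesh, 1 reversal → CW.
5 reversals in total — an odd number — so the spindle turns opposite to the drive motor.

clockwise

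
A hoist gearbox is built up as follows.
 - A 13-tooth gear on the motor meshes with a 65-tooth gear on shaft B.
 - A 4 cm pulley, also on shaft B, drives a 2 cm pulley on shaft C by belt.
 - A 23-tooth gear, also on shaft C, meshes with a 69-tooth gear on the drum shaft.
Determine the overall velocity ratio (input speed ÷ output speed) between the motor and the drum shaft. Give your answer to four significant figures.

7.500

Each stage contributes driven/driver: gear mesh 65/13 = 5, belt 2/4 = 0.5, gear mesh 69/23 = 3.
Overall: 5 × 0.5 × 3 = 7.5.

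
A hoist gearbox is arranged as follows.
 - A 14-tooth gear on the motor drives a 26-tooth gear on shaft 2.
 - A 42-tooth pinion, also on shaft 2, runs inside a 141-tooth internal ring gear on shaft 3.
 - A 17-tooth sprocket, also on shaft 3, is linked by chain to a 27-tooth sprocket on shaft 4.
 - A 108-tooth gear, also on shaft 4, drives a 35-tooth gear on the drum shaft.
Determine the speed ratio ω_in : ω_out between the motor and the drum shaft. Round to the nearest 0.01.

3.21

Each stage contributes driven/driver: gear mesh 26/14 = 1.8571, internal gear 141/42 = 3.3571, chain 27/17 = 1.5882, gear mesh 35/108 = 0.32407.
Overall: 1.8571 × 3.3571 × 1.5882 × 0.32407 = 3.209.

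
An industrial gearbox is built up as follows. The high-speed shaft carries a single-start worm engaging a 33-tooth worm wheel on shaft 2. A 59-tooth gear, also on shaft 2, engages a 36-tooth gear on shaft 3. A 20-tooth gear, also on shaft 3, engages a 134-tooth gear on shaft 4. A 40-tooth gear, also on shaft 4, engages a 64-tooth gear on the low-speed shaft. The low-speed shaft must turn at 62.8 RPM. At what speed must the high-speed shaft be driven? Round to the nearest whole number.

Overall ratio R = 33 × 0.61017 × 6.7 × 1.6 = 215.85.
Required input speed = output speed × R = 62.8 × 215.85 = 13556 RPM.

13556 RPM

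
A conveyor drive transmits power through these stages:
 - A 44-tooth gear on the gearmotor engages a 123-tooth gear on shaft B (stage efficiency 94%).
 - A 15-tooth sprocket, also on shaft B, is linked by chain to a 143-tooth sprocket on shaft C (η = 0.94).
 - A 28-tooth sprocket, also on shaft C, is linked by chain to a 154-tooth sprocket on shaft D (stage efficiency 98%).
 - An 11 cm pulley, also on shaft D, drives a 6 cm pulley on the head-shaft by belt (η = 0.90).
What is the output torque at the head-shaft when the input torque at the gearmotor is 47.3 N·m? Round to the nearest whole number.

Gear mesh: ratio = 123/44 = 2.7955; torque at shaft B = 47.3 × 2.7955 × 0.94 = 124.29 N·m.
Chain: ratio = 143/15 = 9.5333; torque at shaft C = 124.29 × 9.5333 × 0.94 = 1113.8 N·m.
Chain: ratio = 154/28 = 5.5; torque at shaft D = 1113.8 × 5.5 × 0.98 = 6003.5 N·m.
Belt: ratio = 6/11 = 0.54545; torque at the head-shaft = 6003.5 × 0.54545 × 0.90 = 2947.2 N·m.

2947 N·m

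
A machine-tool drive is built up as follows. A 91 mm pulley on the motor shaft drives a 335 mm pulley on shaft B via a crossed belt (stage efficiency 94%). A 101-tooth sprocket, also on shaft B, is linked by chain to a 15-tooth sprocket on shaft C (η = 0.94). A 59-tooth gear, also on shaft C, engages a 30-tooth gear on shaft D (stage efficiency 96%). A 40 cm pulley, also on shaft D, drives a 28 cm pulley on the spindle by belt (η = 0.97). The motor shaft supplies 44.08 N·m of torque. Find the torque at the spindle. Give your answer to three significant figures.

After the belt (335/91): 44.08 × 3.6813 × 0.94 = 152.54 N·m
After the chain (15/101): 152.54 × 0.14851 × 0.94 = 21.295 N·m
After the gear mesh (30/59): 21.295 × 0.50847 × 0.96 = 10.395 N·m
After the belt (28/40): 10.395 × 0.7 × 0.97 = 7.058 N·m

7.06 N·m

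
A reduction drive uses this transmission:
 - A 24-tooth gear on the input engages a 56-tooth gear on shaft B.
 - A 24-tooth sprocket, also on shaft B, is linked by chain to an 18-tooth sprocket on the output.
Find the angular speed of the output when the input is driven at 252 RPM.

gear mesh 56/24 = 2.3333 → 252/2.3333 = 108 RPM
chain 18/24 = 0.75 → 108/0.75 = 144 RPM

144 RPM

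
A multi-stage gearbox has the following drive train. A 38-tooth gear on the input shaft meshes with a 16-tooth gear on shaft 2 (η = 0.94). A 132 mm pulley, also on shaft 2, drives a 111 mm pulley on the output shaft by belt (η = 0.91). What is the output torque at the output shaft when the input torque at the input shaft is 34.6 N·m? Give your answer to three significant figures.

After the gear mesh (16/38): 34.6 × 0.42105 × 0.94 = 13.694 N·m
After the belt (111/132): 13.694 × 0.84091 × 0.91 = 10.479 N·m

10.5 N·m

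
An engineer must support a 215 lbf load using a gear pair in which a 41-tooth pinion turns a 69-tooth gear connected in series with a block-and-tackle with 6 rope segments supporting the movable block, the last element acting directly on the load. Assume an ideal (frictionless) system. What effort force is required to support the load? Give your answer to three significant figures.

21.3 lbf

Gear pair MA = 69/41 = 1.6829.
Block-and-tackle MA = number of supporting rope parts = 6.
Combined ideal MA = 1.6829 × 6 = 10.098.
Effort = load / MA = 215 / 10.098 = 21.292 lbf.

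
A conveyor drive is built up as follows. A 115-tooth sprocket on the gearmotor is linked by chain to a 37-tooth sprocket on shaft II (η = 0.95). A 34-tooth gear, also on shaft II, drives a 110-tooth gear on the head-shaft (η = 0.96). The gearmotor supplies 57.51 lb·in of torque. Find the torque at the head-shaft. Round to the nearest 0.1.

54.6 lb·in

Chain: ratio = 37/115 = 0.32174; torque at shaft II = 57.51 × 0.32174 × 0.95 = 17.578 lb·in.
Gear mesh: ratio = 110/34 = 3.2353; torque at the head-shaft = 17.578 × 3.2353 × 0.96 = 54.595 lb·in.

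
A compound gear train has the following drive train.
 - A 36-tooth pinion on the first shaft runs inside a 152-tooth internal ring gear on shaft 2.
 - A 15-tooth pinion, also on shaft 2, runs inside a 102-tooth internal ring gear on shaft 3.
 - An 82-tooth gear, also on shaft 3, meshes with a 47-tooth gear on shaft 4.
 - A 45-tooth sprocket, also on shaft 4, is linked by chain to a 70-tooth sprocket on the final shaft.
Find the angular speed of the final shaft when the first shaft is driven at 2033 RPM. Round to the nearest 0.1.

79.4 RPM

Internal gear: ratio = 152/36 = 4.2222, so shaft 2 turns at 2033 / 4.2222 = 481.5 RPM.
Internal gear: ratio = 102/15 = 6.8, so shaft 3 turns at 481.5 / 6.8 = 70.809 RPM.
Gear mesh: ratio = 47/82 = 0.57317, so shaft 4 turns at 70.809 / 0.57317 = 123.54 RPM.
Chain: ratio = 70/45 = 1.5556, so the final shaft turns at 123.54 / 1.5556 = 79.418 RPM.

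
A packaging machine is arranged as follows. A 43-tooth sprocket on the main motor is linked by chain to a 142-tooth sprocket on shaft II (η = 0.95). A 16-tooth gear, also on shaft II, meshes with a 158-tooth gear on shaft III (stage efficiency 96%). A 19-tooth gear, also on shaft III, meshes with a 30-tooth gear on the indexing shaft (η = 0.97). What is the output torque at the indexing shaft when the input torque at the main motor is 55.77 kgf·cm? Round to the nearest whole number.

After the chain (142/43): 55.77 × 3.3023 × 0.95 = 174.96 kgf·cm
After the gear mesh (158/16): 174.96 × 9.875 × 0.96 = 1658.6 kgf·cm
After the gear mesh (30/19): 1658.6 × 1.5789 × 0.97 = 2540.3 kgf·cm

2540 kgf·cm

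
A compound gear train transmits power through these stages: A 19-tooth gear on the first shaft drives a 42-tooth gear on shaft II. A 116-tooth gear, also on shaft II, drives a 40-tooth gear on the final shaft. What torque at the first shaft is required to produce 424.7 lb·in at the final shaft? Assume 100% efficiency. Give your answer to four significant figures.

Overall ratio R = 2.2105 × 0.34483 = 0.76225.
Input torque = output torque / R = 424.7 / 0.76225 = 557.17 lb·in.

557.2 lb·in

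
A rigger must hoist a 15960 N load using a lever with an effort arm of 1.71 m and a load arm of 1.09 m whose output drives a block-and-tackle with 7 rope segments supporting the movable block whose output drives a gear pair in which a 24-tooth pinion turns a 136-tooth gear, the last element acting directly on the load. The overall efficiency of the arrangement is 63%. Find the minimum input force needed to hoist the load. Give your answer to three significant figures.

Lever MA = effort arm / load arm = 1.71/1.09 = 1.5688.
Block-and-tackle MA = number of supporting rope parts = 7.
Gear pair MA = 136/24 = 5.6667.
Combined ideal MA = 1.5688 × 7 × 5.6667 = 62.229.
Actual MA = 62.229 × 0.63 = 39.204.
Effort = load / actual MA = 15960 / 39.204 = 407.1 N.

407 N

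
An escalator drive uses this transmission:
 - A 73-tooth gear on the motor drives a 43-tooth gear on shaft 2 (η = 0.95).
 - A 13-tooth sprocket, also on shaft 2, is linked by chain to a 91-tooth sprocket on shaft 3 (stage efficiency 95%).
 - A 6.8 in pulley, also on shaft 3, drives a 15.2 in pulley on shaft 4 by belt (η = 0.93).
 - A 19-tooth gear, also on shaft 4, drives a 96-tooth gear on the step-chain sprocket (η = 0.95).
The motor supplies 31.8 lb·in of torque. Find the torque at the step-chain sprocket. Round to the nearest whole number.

Gear mesh: ratio = 43/73 = 0.58904; torque at shaft 2 = 31.8 × 0.58904 × 0.95 = 17.795 lb·in.
Chain: ratio = 91/13 = 7; torque at shaft 3 = 17.795 × 7 × 0.95 = 118.34 lb·in.
Belt: ratio = 15.2/6.8 = 2.2353; torque at shaft 4 = 118.34 × 2.2353 × 0.93 = 246 lb·in.
Gear mesh: ratio = 96/19 = 5.0526; torque at the step-chain sprocket = 246 × 5.0526 × 0.95 = 1180.8 lb·in.

1181 lb·in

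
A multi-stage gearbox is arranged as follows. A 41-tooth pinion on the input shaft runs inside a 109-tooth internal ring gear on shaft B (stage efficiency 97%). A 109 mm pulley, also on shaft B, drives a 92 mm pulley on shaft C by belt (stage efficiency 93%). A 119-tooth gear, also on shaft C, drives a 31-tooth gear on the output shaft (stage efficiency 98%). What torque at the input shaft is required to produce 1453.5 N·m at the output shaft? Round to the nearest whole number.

Overall ratio R = 2.6585 × 0.84404 × 0.2605 = 0.58455; overall efficiency η = 0.97 × 0.93 × 0.98 = 0.8841.
Input torque = output torque / (R × η) = 1453.5 / (0.58455 × 0.8841) = 2812.6 N·m.

2813 N·m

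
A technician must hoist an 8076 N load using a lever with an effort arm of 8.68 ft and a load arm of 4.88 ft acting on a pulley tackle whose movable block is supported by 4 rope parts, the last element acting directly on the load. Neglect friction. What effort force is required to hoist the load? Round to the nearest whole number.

1135 N

Lever MA = effort arm / load arm = 8.68/4.88 = 1.7787.
Block-and-tackle MA = number of supporting rope parts = 4.
Combined ideal MA = 1.7787 × 4 = 7.1148.
Effort = load / MA = 8076 / 7.1148 = 1135.1 N.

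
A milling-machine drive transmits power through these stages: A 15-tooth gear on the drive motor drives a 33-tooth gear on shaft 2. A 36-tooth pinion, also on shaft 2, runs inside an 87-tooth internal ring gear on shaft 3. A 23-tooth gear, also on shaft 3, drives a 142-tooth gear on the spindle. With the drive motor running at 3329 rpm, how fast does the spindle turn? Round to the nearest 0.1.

the drive motor → shaft 2 (gear mesh, 33/15): 3329 ÷ 2.2 = 1513.2 rpm
shaft 2 → shaft 3 (internal gear, 87/36): 1513.2 ÷ 2.4167 = 626.14 rpm
shaft 3 → the spindle (gear mesh, 142/23): 626.14 ÷ 6.1739 = 101.42 rpm

101.4 rpm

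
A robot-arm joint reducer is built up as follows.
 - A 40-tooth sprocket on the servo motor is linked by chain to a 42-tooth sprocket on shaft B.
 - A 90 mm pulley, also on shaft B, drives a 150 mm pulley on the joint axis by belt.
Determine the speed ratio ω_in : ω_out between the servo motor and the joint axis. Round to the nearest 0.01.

1.75

Each stage contributes driven/driver: chain 42/40 = 1.05, belt 150/90 = 1.6667.
Overall: 1.05 × 1.6667 = 1.75.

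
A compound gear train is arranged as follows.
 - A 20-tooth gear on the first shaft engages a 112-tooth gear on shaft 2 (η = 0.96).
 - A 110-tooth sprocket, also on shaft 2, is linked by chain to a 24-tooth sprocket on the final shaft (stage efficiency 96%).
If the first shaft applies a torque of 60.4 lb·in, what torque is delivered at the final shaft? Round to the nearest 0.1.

68.0 lb·in

Gear mesh: ratio = 112/20 = 5.6; torque at shaft 2 = 60.4 × 5.6 × 0.96 = 324.71 lb·in.
Chain: ratio = 24/110 = 0.21818; torque at the final shaft = 324.71 × 0.21818 × 0.96 = 68.012 lb·in.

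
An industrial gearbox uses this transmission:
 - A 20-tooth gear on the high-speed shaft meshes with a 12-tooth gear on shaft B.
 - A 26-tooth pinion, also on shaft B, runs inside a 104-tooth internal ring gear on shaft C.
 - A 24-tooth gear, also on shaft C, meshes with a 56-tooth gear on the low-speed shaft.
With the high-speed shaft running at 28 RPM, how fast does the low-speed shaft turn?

5 RPM

the high-speed shaft → shaft B (gear mesh, 12/20): 28 ÷ 0.6 = 46.667 RPM
shaft B → shaft C (internal gear, 104/26): 46.667 ÷ 4 = 11.667 RPM
shaft C → the low-speed shaft (gear mesh, 56/24): 11.667 ÷ 2.3333 = 5 RPM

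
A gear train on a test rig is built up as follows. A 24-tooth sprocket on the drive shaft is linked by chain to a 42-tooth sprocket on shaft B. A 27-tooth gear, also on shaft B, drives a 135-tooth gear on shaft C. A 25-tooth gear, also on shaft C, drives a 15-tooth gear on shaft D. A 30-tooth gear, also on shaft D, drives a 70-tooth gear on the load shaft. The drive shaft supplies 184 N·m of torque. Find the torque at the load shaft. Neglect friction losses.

2254 N·m

chain 42/24 = 1.75 → τ = 184·1.75 = 322 N·m
gear mesh 135/27 = 5 → τ = 322·5 = 1610 N·m
gear mesh 15/25 = 0.6 → τ = 1610·0.6 = 966 N·m
gear mesh 70/30 = 2.3333 → τ = 966·2.3333 = 2254 N·m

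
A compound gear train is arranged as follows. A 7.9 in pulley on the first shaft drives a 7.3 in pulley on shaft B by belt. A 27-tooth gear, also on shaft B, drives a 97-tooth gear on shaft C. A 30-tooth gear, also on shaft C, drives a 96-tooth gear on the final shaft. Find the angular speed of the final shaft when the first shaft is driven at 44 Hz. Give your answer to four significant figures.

4.142 Hz

belt 7.3/7.9 = 0.92405 → 44/0.92405 = 47.616 Hz
gear mesh 97/27 = 3.5926 → 47.616/3.5926 = 13.254 Hz
gear mesh 96/30 = 3.2 → 13.254/3.2 = 4.1419 Hz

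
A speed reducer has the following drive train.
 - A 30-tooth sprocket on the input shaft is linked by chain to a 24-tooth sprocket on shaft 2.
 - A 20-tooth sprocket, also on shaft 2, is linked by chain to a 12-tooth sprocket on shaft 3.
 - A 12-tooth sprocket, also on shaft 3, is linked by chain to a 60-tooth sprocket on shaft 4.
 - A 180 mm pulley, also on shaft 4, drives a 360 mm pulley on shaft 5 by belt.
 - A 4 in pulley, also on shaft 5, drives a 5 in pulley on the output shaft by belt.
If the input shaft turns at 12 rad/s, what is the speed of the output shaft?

2 rad/s

the input shaft → shaft 2 (chain, 24/30): 12 ÷ 0.8 = 15 rad/s
shaft 2 → shaft 3 (chain, 12/20): 15 ÷ 0.6 = 25 rad/s
shaft 3 → shaft 4 (chain, 60/12): 25 ÷ 5 = 5 rad/s
shaft 4 → shaft 5 (belt, 360/180): 5 ÷ 2 = 2.5 rad/s
shaft 5 → the output shaft (belt, 5/4): 2.5 ÷ 1.25 = 2 rad/s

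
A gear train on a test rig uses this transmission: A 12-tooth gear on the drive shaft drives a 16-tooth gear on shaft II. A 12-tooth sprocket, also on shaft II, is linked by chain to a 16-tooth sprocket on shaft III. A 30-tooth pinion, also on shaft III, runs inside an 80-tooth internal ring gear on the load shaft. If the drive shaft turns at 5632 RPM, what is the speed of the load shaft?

Gear mesh: ratio = 16/12 = 1.3333, so shaft II turns at 5632 / 1.3333 = 4224 RPM.
Chain: ratio = 16/12 = 1.3333, so shaft III turns at 4224 / 1.3333 = 3168 RPM.
Internal gear: ratio = 80/30 = 2.6667, so the load shaft turns at 3168 / 2.6667 = 1188 RPM.

1188 RPM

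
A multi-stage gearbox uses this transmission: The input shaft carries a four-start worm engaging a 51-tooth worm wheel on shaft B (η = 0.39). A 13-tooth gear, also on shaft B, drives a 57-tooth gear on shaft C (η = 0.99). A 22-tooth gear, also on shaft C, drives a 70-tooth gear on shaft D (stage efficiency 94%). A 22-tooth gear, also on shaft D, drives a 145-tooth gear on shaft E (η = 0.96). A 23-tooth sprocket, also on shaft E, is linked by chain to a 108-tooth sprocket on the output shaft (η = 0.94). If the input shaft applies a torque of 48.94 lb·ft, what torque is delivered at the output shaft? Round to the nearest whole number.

Worm: ratio = 51/4 = 12.75; torque at shaft B = 48.94 × 12.75 × 0.39 = 243.35 lb·ft.
Gear mesh: ratio = 57/13 = 4.3846; torque at shaft C = 243.35 × 4.3846 × 0.99 = 1056.3 lb·ft.
Gear mesh: ratio = 70/22 = 3.1818; torque at shaft D = 1056.3 × 3.1818 × 0.94 = 3159.4 lb·ft.
Gear mesh: ratio = 145/22 = 6.5909; torque at shaft E = 3159.4 × 6.5909 × 0.96 = 19991 lb·ft.
Chain: ratio = 108/23 = 4.6957; torque at the output shaft = 19991 × 4.6957 × 0.94 = 88237 lb·ft.

88237 lb·ft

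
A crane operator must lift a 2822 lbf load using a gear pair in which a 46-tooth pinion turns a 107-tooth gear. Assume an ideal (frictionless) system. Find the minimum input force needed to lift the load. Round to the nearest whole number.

Gear pair MA = 107/46 = 2.3261.
Effort = load / MA = 2822 / 2.3261 = 1213.2 lbf.

1213 lbf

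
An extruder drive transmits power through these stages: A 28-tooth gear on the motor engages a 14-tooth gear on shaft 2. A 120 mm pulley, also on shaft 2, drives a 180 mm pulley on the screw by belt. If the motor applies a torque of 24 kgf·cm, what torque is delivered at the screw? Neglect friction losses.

gear mesh 14/28 = 0.5 → τ = 24·0.5 = 12 kgf·cm
belt 180/120 = 1.5 → τ = 12·1.5 = 18 kgf·cm

18 kgf·cm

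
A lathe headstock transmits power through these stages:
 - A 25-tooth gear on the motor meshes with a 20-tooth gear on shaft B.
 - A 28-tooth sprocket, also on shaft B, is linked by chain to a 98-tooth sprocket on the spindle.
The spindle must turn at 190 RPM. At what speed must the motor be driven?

Overall ratio R = 0.8 × 3.5 = 2.8.
Required input speed = output speed × R = 190 × 2.8 = 532 RPM.

532 RPM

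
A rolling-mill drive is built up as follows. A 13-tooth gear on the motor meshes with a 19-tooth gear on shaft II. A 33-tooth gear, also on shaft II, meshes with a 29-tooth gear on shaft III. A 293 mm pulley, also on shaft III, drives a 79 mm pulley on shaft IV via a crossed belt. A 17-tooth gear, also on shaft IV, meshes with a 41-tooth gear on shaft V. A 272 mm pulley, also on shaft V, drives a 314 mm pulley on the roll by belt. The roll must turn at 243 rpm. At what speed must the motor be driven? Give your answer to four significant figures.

Overall ratio R = 1.4615 × 0.87879 × 0.26962 × 2.4118 × 1.1544 = 0.96416.
Required input speed = output speed × R = 243 × 0.96416 = 234.29 rpm.

234.3 rpm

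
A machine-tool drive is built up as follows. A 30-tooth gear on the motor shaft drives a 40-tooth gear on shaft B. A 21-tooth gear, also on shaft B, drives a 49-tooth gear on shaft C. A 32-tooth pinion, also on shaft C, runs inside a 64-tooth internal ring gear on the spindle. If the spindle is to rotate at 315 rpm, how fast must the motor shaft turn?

Overall ratio R = 1.3333 × 2.3333 × 2 = 6.2222.
Required input speed = output speed × R = 315 × 6.2222 = 1960 rpm.

1960 rpm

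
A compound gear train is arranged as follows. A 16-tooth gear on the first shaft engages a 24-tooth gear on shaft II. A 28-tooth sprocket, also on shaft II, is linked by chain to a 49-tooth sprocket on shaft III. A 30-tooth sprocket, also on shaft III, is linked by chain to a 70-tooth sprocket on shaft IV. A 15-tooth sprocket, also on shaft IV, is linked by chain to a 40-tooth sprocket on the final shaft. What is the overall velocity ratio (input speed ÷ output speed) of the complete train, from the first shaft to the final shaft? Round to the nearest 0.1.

16.3

Each stage contributes driven/driver: gear mesh 24/16 = 1.5, chain 49/28 = 1.75, chain 70/30 = 2.3333, chain 40/15 = 2.6667.
Overall: 1.5 × 1.75 × 2.3333 × 2.6667 = 16.333.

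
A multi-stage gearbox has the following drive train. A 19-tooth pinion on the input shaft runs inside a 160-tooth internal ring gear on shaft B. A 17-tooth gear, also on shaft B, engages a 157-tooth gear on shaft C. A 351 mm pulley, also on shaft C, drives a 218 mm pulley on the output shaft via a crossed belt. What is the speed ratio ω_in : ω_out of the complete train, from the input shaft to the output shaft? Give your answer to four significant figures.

48.30

Each stage contributes driven/driver: internal gear 160/19 = 8.4211, gear mesh 157/17 = 9.2353, belt 218/351 = 0.62108.
Overall: 8.4211 × 9.2353 × 0.62108 = 48.302.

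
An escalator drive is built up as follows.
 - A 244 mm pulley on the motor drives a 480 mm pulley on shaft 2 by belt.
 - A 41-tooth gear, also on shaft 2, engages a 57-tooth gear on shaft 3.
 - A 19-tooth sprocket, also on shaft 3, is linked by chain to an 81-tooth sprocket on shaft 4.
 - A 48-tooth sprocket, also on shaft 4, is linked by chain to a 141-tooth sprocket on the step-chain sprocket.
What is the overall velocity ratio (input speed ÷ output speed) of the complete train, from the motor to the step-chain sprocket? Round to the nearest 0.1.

34.2

Each stage contributes driven/driver: belt 480/244 = 1.9672, gear mesh 57/41 = 1.3902, chain 81/19 = 4.2632, chain 141/48 = 2.9375.
Overall: 1.9672 × 1.3902 × 4.2632 × 2.9375 = 34.249.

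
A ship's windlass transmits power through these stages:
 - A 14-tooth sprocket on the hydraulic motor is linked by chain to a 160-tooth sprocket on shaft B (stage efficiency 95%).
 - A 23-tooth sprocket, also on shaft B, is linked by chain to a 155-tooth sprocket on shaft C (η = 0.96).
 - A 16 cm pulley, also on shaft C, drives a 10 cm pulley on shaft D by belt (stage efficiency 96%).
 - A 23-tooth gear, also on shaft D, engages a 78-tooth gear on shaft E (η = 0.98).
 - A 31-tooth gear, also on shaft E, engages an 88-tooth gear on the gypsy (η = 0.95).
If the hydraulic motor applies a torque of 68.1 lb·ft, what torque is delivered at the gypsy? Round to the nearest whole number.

25723 lb·ft

After the chain (160/14): 68.1 × 11.429 × 0.95 = 739.37 lb·ft
After the chain (155/23): 739.37 × 6.7391 × 0.96 = 4783.4 lb·ft
After the belt (10/16): 4783.4 × 0.625 × 0.96 = 2870 lb·ft
After the gear mesh (78/23): 2870 × 3.3913 × 0.98 = 9538.5 lb·ft
After the gear mesh (88/31): 9538.5 × 2.8387 × 0.95 = 25723 lb·ft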